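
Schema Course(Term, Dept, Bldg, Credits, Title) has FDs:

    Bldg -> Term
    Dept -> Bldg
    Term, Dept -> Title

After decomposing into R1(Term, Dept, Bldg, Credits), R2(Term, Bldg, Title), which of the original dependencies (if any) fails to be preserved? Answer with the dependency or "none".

Check Term, Dept → Title: no single fragment contains all of {Term, Dept, Title}, and the restricted closure of {Term, Dept} across the fragments never reaches {Title}.
Bldg → Term is preserved.
Dept → Bldg is preserved.

Term, Dept -> Title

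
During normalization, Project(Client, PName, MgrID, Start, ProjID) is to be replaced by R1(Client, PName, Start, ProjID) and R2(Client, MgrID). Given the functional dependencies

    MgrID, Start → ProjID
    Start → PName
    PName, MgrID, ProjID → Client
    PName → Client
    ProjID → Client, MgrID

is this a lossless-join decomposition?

No

Common attributes: R1 ∩ R2 = {Client}.
No dependency enlarges {Client}, so (Client)⁺ = {Client}.
The closure contains neither all of R1 = {Client, PName, Start, ProjID} nor all of R2 = {Client, MgrID}, so the common attributes are not a superkey of either fragment. The join is lossy.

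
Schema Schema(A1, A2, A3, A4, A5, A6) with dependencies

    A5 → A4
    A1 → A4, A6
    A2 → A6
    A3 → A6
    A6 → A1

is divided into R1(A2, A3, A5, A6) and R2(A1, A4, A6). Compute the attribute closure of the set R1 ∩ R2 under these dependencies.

R1 ∩ R2 = {A6}.
A6 → A1 applies, adding A1
A1 → A4, A6 applies, adding A4
Closure: {A1, A4, A6}.

A1, A4, A6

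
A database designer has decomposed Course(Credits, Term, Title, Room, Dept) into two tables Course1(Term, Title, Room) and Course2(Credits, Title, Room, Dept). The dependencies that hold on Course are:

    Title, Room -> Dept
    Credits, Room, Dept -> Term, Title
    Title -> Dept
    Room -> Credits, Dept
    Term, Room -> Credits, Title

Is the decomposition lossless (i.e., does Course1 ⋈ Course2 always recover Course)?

Common attributes: Course1 ∩ Course2 = {Title, Room}.
Closure of {Title, Room}: Title, Room → Dept applies, adding Dept; Room → Credits, Dept applies, adding Credits; Credits, Room, Dept → Term, Title applies, adding Term. So (Title, Room)⁺ = {Credits, Term, Title, Room, Dept}.
This closure contains every attribute of Course1, so Course1 ∩ Course2 → Course1. The join is lossless.

Yes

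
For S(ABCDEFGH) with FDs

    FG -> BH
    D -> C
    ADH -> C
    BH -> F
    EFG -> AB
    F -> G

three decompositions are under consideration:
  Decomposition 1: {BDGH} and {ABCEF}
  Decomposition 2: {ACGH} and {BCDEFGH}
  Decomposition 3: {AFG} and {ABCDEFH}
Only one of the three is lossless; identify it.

Decomposition 1: common = {B}, closure = {B} → lossy.
Decomposition 2: common = {CGH}, closure = {CGH} → lossy.
Decomposition 3: common = {AF}, closure = {ABFGH} → lossless.

Decomposition 3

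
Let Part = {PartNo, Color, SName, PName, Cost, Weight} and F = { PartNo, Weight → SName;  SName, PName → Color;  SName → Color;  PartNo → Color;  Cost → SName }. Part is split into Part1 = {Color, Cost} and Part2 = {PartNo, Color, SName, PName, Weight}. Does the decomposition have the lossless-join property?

Common attributes: Part1 ∩ Part2 = {Color}.
No dependency enlarges {Color}, so (Color)⁺ = {Color}.
The closure contains neither all of Part1 = {Color, Cost} nor all of Part2 = {PartNo, Color, SName, PName, Weight}, so the common attributes are not a superkey of either fragment. The join is lossy.

No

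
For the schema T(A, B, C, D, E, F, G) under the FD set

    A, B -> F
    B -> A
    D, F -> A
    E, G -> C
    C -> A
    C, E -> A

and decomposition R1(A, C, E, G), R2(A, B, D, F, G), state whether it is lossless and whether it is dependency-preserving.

lossy but dependency-preserving

Lossless test: (A, G)⁺ = {A, G}, which is a superkey of neither fragment — lossy.
Dependency preservation: every FD's attributes lie within a single fragment, so each can be enforced locally — preserved.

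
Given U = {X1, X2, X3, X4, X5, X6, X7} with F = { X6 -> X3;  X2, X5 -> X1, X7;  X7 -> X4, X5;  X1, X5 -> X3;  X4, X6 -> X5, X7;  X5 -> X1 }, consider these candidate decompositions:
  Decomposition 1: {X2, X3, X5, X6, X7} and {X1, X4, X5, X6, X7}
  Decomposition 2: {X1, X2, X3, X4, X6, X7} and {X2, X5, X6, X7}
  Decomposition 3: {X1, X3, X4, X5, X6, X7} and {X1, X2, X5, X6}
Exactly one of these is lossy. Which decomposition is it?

Decomposition 3

Decomposition 1: common = {X5, X6, X7}, closure = {X1, X3, X4, X5, X6, X7} → lossless.
Decomposition 2: common = {X2, X6, X7}, closure = {X1, X2, X3, X4, X5, X6, X7} → lossless.
Decomposition 3: common = {X1, X5, X6}, closure = {X1, X3, X5, X6} → lossy.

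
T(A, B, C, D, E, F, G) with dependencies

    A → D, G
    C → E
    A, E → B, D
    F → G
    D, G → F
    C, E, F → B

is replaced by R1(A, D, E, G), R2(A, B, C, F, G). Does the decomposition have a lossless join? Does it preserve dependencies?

Lossless test: (A, G)⁺ = {A, D, F, G}, which is a superkey of neither fragment — lossy.
Dependency preservation: the restricted closure of {C} across the fragments never reaches {E}, so C → E cannot be enforced without a join — not preserved.

lossy and not dependency-preserving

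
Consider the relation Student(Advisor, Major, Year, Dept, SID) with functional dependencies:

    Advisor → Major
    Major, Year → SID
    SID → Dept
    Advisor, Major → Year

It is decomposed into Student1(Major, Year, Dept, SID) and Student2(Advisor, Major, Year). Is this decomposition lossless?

Common attributes: Student1 ∩ Student2 = {Major, Year}.
Closure of {Major, Year}: Major, Year → SID applies, adding SID; SID → Dept applies, adding Dept. So (Major, Year)⁺ = {Major, Year, Dept, SID}.
This closure contains every attribute of Student1, so Student1 ∩ Student2 → Student1. The join is lossless.

Yes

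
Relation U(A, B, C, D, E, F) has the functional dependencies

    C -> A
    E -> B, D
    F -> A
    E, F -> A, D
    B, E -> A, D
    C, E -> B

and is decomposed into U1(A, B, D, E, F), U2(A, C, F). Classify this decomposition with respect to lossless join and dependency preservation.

Lossless test: (A, F)⁺ = {A, F}, which is a superkey of neither fragment — lossy.
Dependency preservation: C, E → B is not contained in any single fragment, but the restricted closure of its left-hand side across the fragments still reaches the right-hand side; the remaining FDs each lie inside some fragment. All dependencies are preserved.

lossy but dependency-preserving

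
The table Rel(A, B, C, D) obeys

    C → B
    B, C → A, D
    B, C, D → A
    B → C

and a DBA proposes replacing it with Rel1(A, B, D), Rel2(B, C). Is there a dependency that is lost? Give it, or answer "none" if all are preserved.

none

C → B lies within Rel2.
B, C → A, D: restricted closure across fragments reaches A, D.
B, C, D → A: restricted closure across fragments reaches A.
B → C lies within Rel2.
Every dependency is enforceable on the fragments, so the decomposition is dependency-preserving.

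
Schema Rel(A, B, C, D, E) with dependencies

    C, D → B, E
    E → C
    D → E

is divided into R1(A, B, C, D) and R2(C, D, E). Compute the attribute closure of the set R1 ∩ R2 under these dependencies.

R1 ∩ R2 = {C, D}.
C, D → B, E applies, adding B, E
Closure: {B, C, D, E}.

B, C, D, E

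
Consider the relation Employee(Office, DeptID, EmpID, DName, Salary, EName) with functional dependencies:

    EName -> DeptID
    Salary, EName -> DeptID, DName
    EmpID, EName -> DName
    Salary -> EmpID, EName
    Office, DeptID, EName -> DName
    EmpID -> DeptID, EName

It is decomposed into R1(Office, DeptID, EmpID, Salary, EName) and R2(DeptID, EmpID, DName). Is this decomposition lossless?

Common attributes: R1 ∩ R2 = {DeptID, EmpID}.
Closure of {DeptID, EmpID}: EmpID → DeptID, EName applies, adding EName; EmpID, EName → DName applies, adding DName. So (DeptID, EmpID)⁺ = {DeptID, EmpID, DName, EName}.
This closure contains every attribute of R2, so R1 ∩ R2 → R2. The join is lossless.

Yes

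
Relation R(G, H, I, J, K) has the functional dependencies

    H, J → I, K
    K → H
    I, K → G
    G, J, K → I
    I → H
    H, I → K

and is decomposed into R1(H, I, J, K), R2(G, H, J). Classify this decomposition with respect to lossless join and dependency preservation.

Lossless test: (H, J)⁺ = {G, H, I, J, K}, which contains all of one fragment — lossless.
Dependency preservation: the restricted closure of {I, K} across the fragments never reaches {G}, so I, K → G cannot be enforced without a join — not preserved.

lossless but not dependency-preserving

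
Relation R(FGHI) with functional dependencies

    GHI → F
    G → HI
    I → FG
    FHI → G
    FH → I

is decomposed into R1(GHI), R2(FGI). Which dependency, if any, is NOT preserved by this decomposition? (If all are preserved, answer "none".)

Check FH → I: no single fragment contains all of {FHI}, and the restricted closure of {FH} across the fragments never reaches {I}.
GHI → F is preserved.
G → HI is preserved.
I → FG is preserved.
FHI → G is preserved.

FH → I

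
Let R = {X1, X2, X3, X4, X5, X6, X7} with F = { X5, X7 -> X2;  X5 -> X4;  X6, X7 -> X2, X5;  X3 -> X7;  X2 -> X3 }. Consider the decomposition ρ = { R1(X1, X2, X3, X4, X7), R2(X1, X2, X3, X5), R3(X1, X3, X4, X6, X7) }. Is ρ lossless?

No

Chase test. Columns are X1, X2, X3, X4, X5, X6, X7; row i has aⱼ where attribute j ∈ Ri, else bᵢⱼ.
Initial tableau (one row per fragment):
  row 1: a1 a2 a3 a4 b15 b16 a7
  row 2: a1 a2 a3 b24 a5 b26 b27
  row 3: a1 b32 a3 a4 b35 a6 a7
Rows 1 and 2 agree on X3; apply X3→X7 and equate their X7 entries.
No row becomes fully distinguished — the join is lossy.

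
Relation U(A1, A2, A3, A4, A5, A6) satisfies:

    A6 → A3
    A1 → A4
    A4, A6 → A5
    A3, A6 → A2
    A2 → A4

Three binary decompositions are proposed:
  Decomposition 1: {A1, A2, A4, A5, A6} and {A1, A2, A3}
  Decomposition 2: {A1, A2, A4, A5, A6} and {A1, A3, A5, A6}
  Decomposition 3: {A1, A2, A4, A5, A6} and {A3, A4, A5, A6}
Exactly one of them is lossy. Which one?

Decomposition 1

Decomposition 1: common = {A1, A2}, closure = {A1, A2, A4} → lossy.
Decomposition 2: common = {A1, A5, A6}, closure = {A1, A2, A3, A4, A5, A6} → lossless.
Decomposition 3: common = {A4, A5, A6}, closure = {A2, A3, A4, A5, A6} → lossless.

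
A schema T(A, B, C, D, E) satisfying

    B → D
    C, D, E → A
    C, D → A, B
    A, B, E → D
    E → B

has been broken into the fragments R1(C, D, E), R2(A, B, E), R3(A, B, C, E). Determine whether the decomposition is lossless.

Chase test. Columns are A, B, C, D, E; row i has aⱼ where attribute j ∈ Ri, else bᵢⱼ.
Initial tableau (one row per fragment):
  row 1: b11 b12 a3 a4 a5
  row 2: a1 a2 b23 b24 a5
  row 3: a1 a2 a3 b34 a5
Rows 2 and 3 agree on B; apply B→D and equate their D entries.
Rows 1 and 2 agree on E; apply E→B and equate their B entries.
Rows 1 and 2 agree on B; apply B→D and equate their D entries.
Rows 1 and 3 agree on C, D, E; apply C, D, E→A and equate their A entries.
Row 1 is now all distinguished symbols — the join is lossless.

Yes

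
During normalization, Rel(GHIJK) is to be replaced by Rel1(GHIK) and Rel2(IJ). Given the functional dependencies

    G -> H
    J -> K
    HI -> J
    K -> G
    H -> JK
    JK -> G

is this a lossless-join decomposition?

Common attributes: Rel1 ∩ Rel2 = {I}.
No dependency enlarges {I}, so (I)⁺ = {I}.
The closure contains neither all of Rel1 = {GHIK} nor all of Rel2 = {IJ}, so the common attributes are not a superkey of either fragment. The join is lossy.

No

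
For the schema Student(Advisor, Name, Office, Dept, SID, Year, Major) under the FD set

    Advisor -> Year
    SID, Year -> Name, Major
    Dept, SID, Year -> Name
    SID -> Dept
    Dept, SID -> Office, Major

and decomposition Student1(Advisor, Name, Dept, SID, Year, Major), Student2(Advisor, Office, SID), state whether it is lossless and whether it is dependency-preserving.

Lossless test: (Advisor, SID)⁺ = {Advisor, Name, Office, Dept, SID, Year, Major}, which contains all of one fragment — lossless.
Dependency preservation: Dept, SID → Office, Major is not contained in any single fragment, but the restricted closure of its left-hand side across the fragments still reaches the right-hand side; the remaining FDs each lie inside some fragment. All dependencies are preserved.

lossless and dependency-preserving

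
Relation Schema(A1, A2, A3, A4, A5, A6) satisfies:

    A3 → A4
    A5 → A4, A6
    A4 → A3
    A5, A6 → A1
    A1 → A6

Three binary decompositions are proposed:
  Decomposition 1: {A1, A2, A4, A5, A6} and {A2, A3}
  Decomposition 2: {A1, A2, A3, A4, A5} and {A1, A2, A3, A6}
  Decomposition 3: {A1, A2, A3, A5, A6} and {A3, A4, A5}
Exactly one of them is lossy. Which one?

Decomposition 1

Decomposition 1: common = {A2}, closure = {A2} → lossy.
Decomposition 2: common = {A1, A2, A3}, closure = {A1, A2, A3, A4, A6} → lossless.
Decomposition 3: common = {A3, A5}, closure = {A1, A3, A4, A5, A6} → lossless.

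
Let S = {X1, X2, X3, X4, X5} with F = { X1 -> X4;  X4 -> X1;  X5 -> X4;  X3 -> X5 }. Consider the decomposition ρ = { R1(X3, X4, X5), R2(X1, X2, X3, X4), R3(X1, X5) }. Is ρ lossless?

Yes

Chase test. Columns are X1, X2, X3, X4, X5; row i has aⱼ where attribute j ∈ Ri, else bᵢⱼ.
Initial tableau (one row per fragment):
  row 1: b11 b12 a3 a4 a5
  row 2: a1 a2 a3 a4 b25
  row 3: a1 b32 b33 b34 a5
Rows 2 and 3 agree on X1; apply X1→X4 and equate their X4 entries.
Rows 1 and 2 agree on X4; apply X4→X1 and equate their X1 entries.
Rows 1 and 2 agree on X3; apply X3→X5 and equate their X5 entries.
Row 2 is now all distinguished symbols — the join is lossless.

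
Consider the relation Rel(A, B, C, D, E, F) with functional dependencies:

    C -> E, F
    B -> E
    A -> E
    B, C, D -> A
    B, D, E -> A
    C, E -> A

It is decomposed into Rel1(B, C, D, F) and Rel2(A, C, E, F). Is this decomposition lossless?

Yes

Common attributes: Rel1 ∩ Rel2 = {C, F}.
Closure of {C, F}: C → E, F applies, adding E; C, E → A applies, adding A. So (C, F)⁺ = {A, C, E, F}.
This closure contains every attribute of Rel2, so Rel1 ∩ Rel2 → Rel2. The join is lossless.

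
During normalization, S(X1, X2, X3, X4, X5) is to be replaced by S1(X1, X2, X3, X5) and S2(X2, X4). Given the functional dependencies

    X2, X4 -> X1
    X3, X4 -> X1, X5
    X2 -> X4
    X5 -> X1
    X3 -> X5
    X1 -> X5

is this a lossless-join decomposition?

Yes

Common attributes: S1 ∩ S2 = {X2}.
Closure of {X2}: X2 → X4 applies, adding X4; X2, X4 → X1 applies, adding X1; X1 → X5 applies, adding X5. So (X2)⁺ = {X1, X2, X4, X5}.
This closure contains every attribute of S2, so S1 ∩ S2 → S2. The join is lossless.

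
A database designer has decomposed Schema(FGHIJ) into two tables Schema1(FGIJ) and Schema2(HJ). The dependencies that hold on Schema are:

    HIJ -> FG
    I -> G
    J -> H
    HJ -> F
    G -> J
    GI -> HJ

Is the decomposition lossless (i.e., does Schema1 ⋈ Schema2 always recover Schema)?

Common attributes: Schema1 ∩ Schema2 = {J}.
Closure of {J}: J → H applies, adding H; HJ → F applies, adding F. So (J)⁺ = {FHJ}.
This closure contains every attribute of Schema2, so Schema1 ∩ Schema2 → Schema2. The join is lossless.

Yes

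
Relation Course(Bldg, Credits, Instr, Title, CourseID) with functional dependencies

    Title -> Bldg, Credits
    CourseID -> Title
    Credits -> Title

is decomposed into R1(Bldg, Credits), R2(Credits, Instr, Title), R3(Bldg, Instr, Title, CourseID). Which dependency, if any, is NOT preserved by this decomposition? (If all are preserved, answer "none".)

none

Title → Bldg, Credits: restricted closure across fragments reaches Bldg, Credits.
CourseID → Title lies within R3.
Credits → Title lies within R2.
Every dependency is enforceable on the fragments, so the decomposition is dependency-preserving.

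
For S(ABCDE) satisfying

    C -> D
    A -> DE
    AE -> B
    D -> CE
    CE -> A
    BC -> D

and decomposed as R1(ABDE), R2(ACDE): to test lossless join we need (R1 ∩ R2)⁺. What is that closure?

R1 ∩ R2 = {ADE}.
AE → B applies, adding B
D → CE applies, adding C
Closure: {ABCDE}.

ABCDE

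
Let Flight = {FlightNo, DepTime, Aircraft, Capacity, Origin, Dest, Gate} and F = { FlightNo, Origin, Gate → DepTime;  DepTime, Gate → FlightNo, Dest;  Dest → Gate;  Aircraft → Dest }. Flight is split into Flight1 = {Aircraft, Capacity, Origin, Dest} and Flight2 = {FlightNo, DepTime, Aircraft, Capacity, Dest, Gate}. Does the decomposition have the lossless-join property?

No

Common attributes: Flight1 ∩ Flight2 = {Aircraft, Capacity, Dest}.
Closure of {Aircraft, Capacity, Dest}: Dest → Gate applies, adding Gate. So (Aircraft, Capacity, Dest)⁺ = {Aircraft, Capacity, Dest, Gate}.
The closure contains neither all of Flight1 = {Aircraft, Capacity, Origin, Dest} nor all of Flight2 = {FlightNo, DepTime, Aircraft, Capacity, Dest, Gate}, so the common attributes are not a superkey of either fragment. The join is lossy.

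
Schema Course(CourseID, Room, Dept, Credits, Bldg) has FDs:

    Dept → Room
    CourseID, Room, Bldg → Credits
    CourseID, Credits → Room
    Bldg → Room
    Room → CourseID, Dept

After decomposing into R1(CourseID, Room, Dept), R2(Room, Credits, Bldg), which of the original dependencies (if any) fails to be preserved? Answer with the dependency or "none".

CourseID, Credits → Room

Check CourseID, Credits → Room: no single fragment contains all of {CourseID, Room, Credits}, and the restricted closure of {CourseID, Credits} across the fragments never reaches {Room}.
Dept → Room is preserved.
CourseID, Room, Bldg → Credits is preserved.
Bldg → Room is preserved.
Room → CourseID, Dept is preserved.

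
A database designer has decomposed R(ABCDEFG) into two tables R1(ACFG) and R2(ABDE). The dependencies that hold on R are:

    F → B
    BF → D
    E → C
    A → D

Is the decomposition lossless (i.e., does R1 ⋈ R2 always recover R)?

No

Common attributes: R1 ∩ R2 = {A}.
Closure of {A}: A → D applies, adding D. So (A)⁺ = {AD}.
The closure contains neither all of R1 = {ACFG} nor all of R2 = {ABDE}, so the common attributes are not a superkey of either fragment. The join is lossy.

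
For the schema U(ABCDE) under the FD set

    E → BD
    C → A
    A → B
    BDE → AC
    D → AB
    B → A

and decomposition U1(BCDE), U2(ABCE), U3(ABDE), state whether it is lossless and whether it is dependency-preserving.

lossless and dependency-preserving

Lossless test (chase): Rows 1 and 2 agree on E; apply E→BD and equate their BD entries. Rows 1 and 2 agree on C; apply C→A and equate their A entries. Rows 1 and 3 agree on BDE; apply BDE→AC and equate their AC entries. Row 1 is now all distinguished symbols — the join is lossless.
Dependency preservation: BDE → AC is not contained in any single fragment, but the restricted closure of its left-hand side across the fragments still reaches the right-hand side; the remaining FDs each lie inside some fragment. All dependencies are preserved.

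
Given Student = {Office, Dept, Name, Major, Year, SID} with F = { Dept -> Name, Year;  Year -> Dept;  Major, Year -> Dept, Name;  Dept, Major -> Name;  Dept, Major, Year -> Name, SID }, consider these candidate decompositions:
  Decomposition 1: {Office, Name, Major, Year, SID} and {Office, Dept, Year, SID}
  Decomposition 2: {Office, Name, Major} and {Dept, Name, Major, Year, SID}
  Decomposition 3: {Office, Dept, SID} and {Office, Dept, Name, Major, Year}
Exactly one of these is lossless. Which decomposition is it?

Decomposition 1

Decomposition 1: common = {Office, Year, SID}, closure = {Office, Dept, Name, Year, SID} → lossless.
Decomposition 2: common = {Name, Major}, closure = {Name, Major} → lossy.
Decomposition 3: common = {Office, Dept}, closure = {Office, Dept, Name, Year} → lossy.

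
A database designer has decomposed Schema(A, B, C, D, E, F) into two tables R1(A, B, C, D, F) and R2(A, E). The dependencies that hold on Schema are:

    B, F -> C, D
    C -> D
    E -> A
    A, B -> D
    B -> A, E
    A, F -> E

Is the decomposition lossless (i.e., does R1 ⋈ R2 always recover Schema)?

Common attributes: R1 ∩ R2 = {A}.
No dependency enlarges {A}, so (A)⁺ = {A}.
The closure contains neither all of R1 = {A, B, C, D, F} nor all of R2 = {A, E}, so the common attributes are not a superkey of either fragment. The join is lossy.

No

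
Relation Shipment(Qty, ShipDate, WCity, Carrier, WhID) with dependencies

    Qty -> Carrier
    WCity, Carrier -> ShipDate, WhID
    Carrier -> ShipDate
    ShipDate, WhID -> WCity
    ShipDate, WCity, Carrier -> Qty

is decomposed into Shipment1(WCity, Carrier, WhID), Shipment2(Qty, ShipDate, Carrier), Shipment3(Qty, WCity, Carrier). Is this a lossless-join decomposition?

Chase test. Columns are Qty, ShipDate, WCity, Carrier, WhID; row i has aⱼ where attribute j ∈ Shipmenti, else bᵢⱼ.
Initial tableau (one row per fragment):
  row 1: b11 b12 a3 a4 a5
  row 2: a1 a2 b23 a4 b25
  row 3: a1 b32 a3 a4 b35
Rows 1 and 3 agree on WCity, Carrier; apply WCity, Carrier→ShipDate, WhID and equate their ShipDate, WhID entries.
Rows 1 and 2 agree on Carrier; apply Carrier→ShipDate and equate their ShipDate entries.
Rows 1 and 3 agree on ShipDate, WCity, Carrier; apply ShipDate, WCity, Carrier→Qty and equate their Qty entries.
Row 1 is now all distinguished symbols — the join is lossless.

Yes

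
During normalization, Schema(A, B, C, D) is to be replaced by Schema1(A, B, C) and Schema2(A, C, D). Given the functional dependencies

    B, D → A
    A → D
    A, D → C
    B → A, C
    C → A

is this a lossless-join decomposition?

Yes

Common attributes: Schema1 ∩ Schema2 = {A, C}.
Closure of {A, C}: A → D applies, adding D. So (A, C)⁺ = {A, C, D}.
This closure contains every attribute of Schema2, so Schema1 ∩ Schema2 → Schema2. The join is lossless.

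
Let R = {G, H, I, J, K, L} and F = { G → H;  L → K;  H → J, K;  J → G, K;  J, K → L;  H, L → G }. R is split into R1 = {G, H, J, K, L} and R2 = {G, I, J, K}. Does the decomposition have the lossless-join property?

Common attributes: R1 ∩ R2 = {G, J, K}.
Closure of {G, J, K}: G → H applies, adding H; J, K → L applies, adding L. So (G, J, K)⁺ = {G, H, J, K, L}.
This closure contains every attribute of R1, so R1 ∩ R2 → R1. The join is lossless.

Yes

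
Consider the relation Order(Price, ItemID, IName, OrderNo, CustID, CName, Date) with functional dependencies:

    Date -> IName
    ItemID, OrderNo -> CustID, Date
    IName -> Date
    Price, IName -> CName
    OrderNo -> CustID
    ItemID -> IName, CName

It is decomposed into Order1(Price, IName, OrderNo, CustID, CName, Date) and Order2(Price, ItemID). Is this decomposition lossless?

No

Common attributes: Order1 ∩ Order2 = {Price}.
No dependency enlarges {Price}, so (Price)⁺ = {Price}.
The closure contains neither all of Order1 = {Price, IName, OrderNo, CustID, CName, Date} nor all of Order2 = {Price, ItemID}, so the common attributes are not a superkey of either fragment. The join is lossy.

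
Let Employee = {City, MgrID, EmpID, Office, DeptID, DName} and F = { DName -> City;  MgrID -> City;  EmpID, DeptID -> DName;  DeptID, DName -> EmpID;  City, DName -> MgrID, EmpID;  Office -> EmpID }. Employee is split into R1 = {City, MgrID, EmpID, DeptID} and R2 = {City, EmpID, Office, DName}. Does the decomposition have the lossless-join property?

No

Common attributes: R1 ∩ R2 = {City, EmpID}.
No dependency enlarges {City, EmpID}, so (City, EmpID)⁺ = {City, EmpID}.
The closure contains neither all of R1 = {City, MgrID, EmpID, DeptID} nor all of R2 = {City, EmpID, Office, DName}, so the common attributes are not a superkey of either fragment. The join is lossy.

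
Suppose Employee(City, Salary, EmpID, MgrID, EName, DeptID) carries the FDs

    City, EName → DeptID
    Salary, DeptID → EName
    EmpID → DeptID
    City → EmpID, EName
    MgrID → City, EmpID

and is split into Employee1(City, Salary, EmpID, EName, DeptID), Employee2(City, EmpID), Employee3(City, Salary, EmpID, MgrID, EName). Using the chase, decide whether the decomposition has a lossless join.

Yes

Chase test. Columns are City, Salary, EmpID, MgrID, EName, DeptID; row i has aⱼ where attribute j ∈ Employeei, else bᵢⱼ.
Initial tableau (one row per fragment):
  row 1: a1 a2 a3 b14 a5 a6
  row 2: a1 b22 a3 b24 b25 b26
  row 3: a1 a2 a3 a4 a5 b36
Rows 1 and 3 agree on City, EName; apply City, EName→DeptID and equate their DeptID entries.
Rows 1 and 2 agree on EmpID; apply EmpID→DeptID and equate their DeptID entries.
Rows 1 and 2 agree on City; apply City→EmpID, EName and equate their EmpID, EName entries.
Row 3 is now all distinguished symbols — the join is lossless.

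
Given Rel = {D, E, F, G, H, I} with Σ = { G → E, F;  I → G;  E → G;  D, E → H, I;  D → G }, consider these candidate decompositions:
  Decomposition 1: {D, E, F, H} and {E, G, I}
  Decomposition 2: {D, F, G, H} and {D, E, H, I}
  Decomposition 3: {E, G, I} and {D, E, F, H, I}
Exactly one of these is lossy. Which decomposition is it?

Decomposition 1

Decomposition 1: common = {E}, closure = {E, F, G} → lossy.
Decomposition 2: common = {D, H}, closure = {D, E, F, G, H, I} → lossless.
Decomposition 3: common = {E, I}, closure = {E, F, G, I} → lossless.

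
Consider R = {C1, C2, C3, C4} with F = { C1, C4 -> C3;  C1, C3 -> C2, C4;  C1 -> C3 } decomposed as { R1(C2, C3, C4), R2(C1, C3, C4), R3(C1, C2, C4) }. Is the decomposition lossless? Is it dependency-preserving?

Lossless test (chase): Rows 2 and 3 agree on C1, C4; apply C1, C4→C3 and equate their C3 entries. Rows 2 and 3 agree on C1, C3; apply C1, C3→C2, C4 and equate their C2, C4 entries. Row 2 is now all distinguished symbols — the join is lossless.
Dependency preservation: C1, C3 → C2, C4 is not contained in any single fragment, but the restricted closure of its left-hand side across the fragments still reaches the right-hand side; the remaining FDs each lie inside some fragment. All dependencies are preserved.

lossless and dependency-preserving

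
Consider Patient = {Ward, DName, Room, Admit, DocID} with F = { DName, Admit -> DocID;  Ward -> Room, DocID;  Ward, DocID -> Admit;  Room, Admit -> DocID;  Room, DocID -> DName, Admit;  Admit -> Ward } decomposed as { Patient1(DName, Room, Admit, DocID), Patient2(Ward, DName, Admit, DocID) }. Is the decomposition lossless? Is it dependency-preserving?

lossless and dependency-preserving

Lossless test: (DName, Admit, DocID)⁺ = {Ward, DName, Room, Admit, DocID}, which contains all of one fragment — lossless.
Dependency preservation: Ward → Room, DocID is not contained in any single fragment, but the restricted closure of its left-hand side across the fragments still reaches the right-hand side; the remaining FDs each lie inside some fragment. All dependencies are preserved.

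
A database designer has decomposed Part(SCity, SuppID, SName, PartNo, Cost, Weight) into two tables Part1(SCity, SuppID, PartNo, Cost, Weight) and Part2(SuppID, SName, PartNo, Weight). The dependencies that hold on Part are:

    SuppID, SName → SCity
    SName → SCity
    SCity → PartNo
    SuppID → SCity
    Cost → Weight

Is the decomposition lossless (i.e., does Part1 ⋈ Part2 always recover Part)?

No

Common attributes: Part1 ∩ Part2 = {SuppID, PartNo, Weight}.
Closure of {SuppID, PartNo, Weight}: SuppID → SCity applies, adding SCity. So (SuppID, PartNo, Weight)⁺ = {SCity, SuppID, PartNo, Weight}.
The closure contains neither all of Part1 = {SCity, SuppID, PartNo, Cost, Weight} nor all of Part2 = {SuppID, SName, PartNo, Weight}, so the common attributes are not a superkey of either fragment. The join is lossy.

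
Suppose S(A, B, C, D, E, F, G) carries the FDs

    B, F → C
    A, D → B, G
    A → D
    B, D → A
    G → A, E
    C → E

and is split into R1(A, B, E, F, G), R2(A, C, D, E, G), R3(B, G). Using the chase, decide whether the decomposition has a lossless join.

No

Chase test. Columns are A, B, C, D, E, F, G; row i has aⱼ where attribute j ∈ Ri, else bᵢⱼ.
Initial tableau (one row per fragment):
  row 1: a1 a2 b13 b14 a5 a6 a7
  row 2: a1 b22 a3 a4 a5 b26 a7
  row 3: b31 a2 b33 b34 b35 b36 a7
Rows 1 and 2 agree on A; apply A→D and equate their D entries.
Rows 1 and 3 agree on G; apply G→A, E and equate their A, E entries.
Rows 1 and 2 agree on A, D; apply A, D→B, G and equate their B, G entries.
Rows 1 and 3 agree on A; apply A→D and equate their D entries.
No row becomes fully distinguished — the join is lossy.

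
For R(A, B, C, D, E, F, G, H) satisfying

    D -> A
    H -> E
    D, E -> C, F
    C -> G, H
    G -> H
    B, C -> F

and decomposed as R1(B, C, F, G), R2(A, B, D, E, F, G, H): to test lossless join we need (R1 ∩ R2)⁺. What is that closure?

B, E, F, G, H

R1 ∩ R2 = {B, F, G}.
G → H applies, adding H
H → E applies, adding E
Closure: {B, E, F, G, H}.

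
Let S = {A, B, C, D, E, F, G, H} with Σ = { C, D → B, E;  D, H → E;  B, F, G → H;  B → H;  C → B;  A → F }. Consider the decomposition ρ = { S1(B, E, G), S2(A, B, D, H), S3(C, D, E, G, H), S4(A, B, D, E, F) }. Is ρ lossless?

No

Chase test. Columns are A, B, C, D, E, F, G, H; row i has aⱼ where attribute j ∈ Si, else bᵢⱼ.
Initial tableau (one row per fragment):
  row 1: b11 a2 b13 b14 a5 b16 a7 b18
  row 2: a1 a2 b23 a4 b25 b26 b27 a8
  row 3: b31 b32 a3 a4 a5 b36 a7 a8
  row 4: a1 a2 b43 a4 a5 a6 b47 b48
Rows 2 and 3 agree on D, H; apply D, H→E and equate their E entries.
Rows 1 and 2 agree on B; apply B→H and equate their H entries.
Rows 1 and 4 agree on B; apply B→H and equate their H entries.
Rows 2 and 4 agree on A; apply A→F and equate their F entries.
No row becomes fully distinguished — the join is lossy.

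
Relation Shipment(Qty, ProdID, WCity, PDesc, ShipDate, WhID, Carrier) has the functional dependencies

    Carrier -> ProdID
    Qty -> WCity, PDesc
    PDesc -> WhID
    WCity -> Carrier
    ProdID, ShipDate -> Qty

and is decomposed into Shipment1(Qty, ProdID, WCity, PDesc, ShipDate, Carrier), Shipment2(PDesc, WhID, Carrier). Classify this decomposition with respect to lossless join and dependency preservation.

Lossless test: (PDesc, Carrier)⁺ = {ProdID, PDesc, WhID, Carrier}, which contains all of one fragment — lossless.
Dependency preservation: every FD's attributes lie within a single fragment, so each can be enforced locally — preserved.

lossless and dependency-preserving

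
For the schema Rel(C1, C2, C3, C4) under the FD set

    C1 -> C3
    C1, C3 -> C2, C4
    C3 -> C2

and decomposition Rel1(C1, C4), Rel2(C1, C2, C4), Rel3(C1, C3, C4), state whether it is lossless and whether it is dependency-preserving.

Lossless test (chase): Rows 1 and 2 agree on C1; apply C1→C3 and equate their C3 entries. Rows 1 and 3 agree on C1; apply C1→C3 and equate their C3 entries. Rows 1 and 2 agree on C1, C3; apply C1, C3→C2, C4 and equate their C2, C4 entries. Rows 1 and 3 agree on C1, C3; apply C1, C3→C2, C4 and equate their C2, C4 entries. Row 1 is now all distinguished symbols — the join is lossless.
Dependency preservation: the restricted closure of {C3} across the fragments never reaches {C2}, so C3 → C2 cannot be enforced without a join — not preserved.

lossless but not dependency-preserving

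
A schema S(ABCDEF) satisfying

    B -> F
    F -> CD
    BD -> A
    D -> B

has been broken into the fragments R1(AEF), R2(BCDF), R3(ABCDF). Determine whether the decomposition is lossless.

Yes

Chase test. Columns are ABCDEF; row i has aⱼ where attribute j ∈ Ri, else bᵢⱼ.
Initial tableau (one row per fragment):
  row 1: a1 b12 b13 b14 a5 a6
  row 2: b21 a2 a3 a4 b25 a6
  row 3: a1 a2 a3 a4 b35 a6
Rows 1 and 2 agree on F; apply F→CD and equate their CD entries.
Rows 2 and 3 agree on BD; apply BD→A and equate their A entries.
Rows 1 and 2 agree on D; apply D→B and equate their B entries.
Row 1 is now all distinguished symbols — the join is lossless.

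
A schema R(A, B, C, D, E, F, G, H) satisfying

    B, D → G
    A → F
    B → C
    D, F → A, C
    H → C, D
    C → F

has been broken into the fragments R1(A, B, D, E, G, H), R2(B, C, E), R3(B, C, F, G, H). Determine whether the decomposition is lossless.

Chase test. Columns are A, B, C, D, E, F, G, H; row i has aⱼ where attribute j ∈ Ri, else bᵢⱼ.
Initial tableau (one row per fragment):
  row 1: a1 a2 b13 a4 a5 b16 a7 a8
  row 2: b21 a2 a3 b24 a5 b26 b27 b28
  row 3: b31 a2 a3 b34 b35 a6 a7 a8
Rows 1 and 2 agree on B; apply B→C and equate their C entries.
Rows 1 and 3 agree on H; apply H→C, D and equate their C, D entries.
Rows 1 and 2 agree on C; apply C→F and equate their F entries.
Rows 1 and 3 agree on C; apply C→F and equate their F entries.
Rows 1 and 3 agree on D, F; apply D, F→A, C and equate their A, C entries.
Row 1 is now all distinguished symbols — the join is lossless.

Yes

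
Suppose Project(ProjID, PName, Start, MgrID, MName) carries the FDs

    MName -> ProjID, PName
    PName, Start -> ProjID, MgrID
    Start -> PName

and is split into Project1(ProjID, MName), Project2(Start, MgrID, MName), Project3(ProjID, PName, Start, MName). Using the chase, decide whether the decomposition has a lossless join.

Chase test. Columns are ProjID, PName, Start, MgrID, MName; row i has aⱼ where attribute j ∈ Projecti, else bᵢⱼ.
Initial tableau (one row per fragment):
  row 1: a1 b12 b13 b14 a5
  row 2: b21 b22 a3 a4 a5
  row 3: a1 a2 a3 b34 a5
Rows 1 and 2 agree on MName; apply MName→ProjID, PName and equate their ProjID, PName entries.
Rows 1 and 3 agree on MName; apply MName→ProjID, PName and equate their ProjID, PName entries.
Rows 2 and 3 agree on PName, Start; apply PName, Start→ProjID, MgrID and equate their ProjID, MgrID entries.
Row 2 is now all distinguished symbols — the join is lossless.

Yes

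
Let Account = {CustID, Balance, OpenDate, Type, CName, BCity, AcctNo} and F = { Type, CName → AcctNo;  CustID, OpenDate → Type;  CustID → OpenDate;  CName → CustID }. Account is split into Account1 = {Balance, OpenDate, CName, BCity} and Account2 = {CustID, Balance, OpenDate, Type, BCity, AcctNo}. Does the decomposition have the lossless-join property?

No

Common attributes: Account1 ∩ Account2 = {Balance, OpenDate, BCity}.
No dependency enlarges {Balance, OpenDate, BCity}, so (Balance, OpenDate, BCity)⁺ = {Balance, OpenDate, BCity}.
The closure contains neither all of Account1 = {Balance, OpenDate, CName, BCity} nor all of Account2 = {CustID, Balance, OpenDate, Type, BCity, AcctNo}, so the common attributes are not a superkey of either fragment. The join is lossy.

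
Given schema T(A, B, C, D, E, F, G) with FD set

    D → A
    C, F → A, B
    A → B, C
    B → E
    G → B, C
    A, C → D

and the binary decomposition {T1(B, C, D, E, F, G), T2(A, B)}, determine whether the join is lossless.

No

Common attributes: T1 ∩ T2 = {B}.
Closure of {B}: B → E applies, adding E. So (B)⁺ = {B, E}.
The closure contains neither all of T1 = {B, C, D, E, F, G} nor all of T2 = {A, B}, so the common attributes are not a superkey of either fragment. The join is lossy.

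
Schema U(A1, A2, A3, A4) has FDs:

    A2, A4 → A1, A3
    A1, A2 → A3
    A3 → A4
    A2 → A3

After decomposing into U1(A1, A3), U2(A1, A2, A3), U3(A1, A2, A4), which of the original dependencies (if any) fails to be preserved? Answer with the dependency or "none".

A3 → A4

Check A3 → A4: no single fragment contains all of {A3, A4}, and the restricted closure of {A3} across the fragments never reaches {A4}.
A2, A4 → A1, A3 is preserved.
A1, A2 → A3 is preserved.
A2 → A3 is preserved.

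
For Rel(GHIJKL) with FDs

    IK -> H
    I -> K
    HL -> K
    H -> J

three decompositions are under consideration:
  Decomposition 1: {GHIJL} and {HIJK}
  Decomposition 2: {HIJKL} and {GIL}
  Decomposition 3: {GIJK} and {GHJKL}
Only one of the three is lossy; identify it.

Decomposition 3

Decomposition 1: common = {HIJ}, closure = {HIJK} → lossless.
Decomposition 2: common = {IL}, closure = {HIJKL} → lossless.
Decomposition 3: common = {GJK}, closure = {GJK} → lossy.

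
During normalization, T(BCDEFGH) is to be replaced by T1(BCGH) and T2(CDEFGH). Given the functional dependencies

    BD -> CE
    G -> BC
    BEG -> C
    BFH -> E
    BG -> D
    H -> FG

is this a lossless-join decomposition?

Common attributes: T1 ∩ T2 = {CGH}.
Closure of {CGH}: G → BC applies, adding B; BG → D applies, adding D; H → FG applies, adding F; BD → CE applies, adding E. So (CGH)⁺ = {BCDEFGH}.
This closure contains every attribute of T1, so T1 ∩ T2 → T1. The join is lossless.

Yes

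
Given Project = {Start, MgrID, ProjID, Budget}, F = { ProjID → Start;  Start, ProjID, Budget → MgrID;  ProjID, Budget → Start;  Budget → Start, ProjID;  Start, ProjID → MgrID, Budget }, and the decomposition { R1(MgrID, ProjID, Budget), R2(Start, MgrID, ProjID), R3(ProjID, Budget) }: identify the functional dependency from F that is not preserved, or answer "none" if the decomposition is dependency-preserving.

none

ProjID → Start lies within R2.
Start, ProjID, Budget → MgrID: restricted closure across fragments reaches MgrID.
ProjID, Budget → Start: restricted closure across fragments reaches Start.
Budget → Start, ProjID: restricted closure across fragments reaches Start, ProjID.
Start, ProjID → MgrID, Budget: restricted closure across fragments reaches MgrID, Budget.
Every dependency is enforceable on the fragments, so the decomposition is dependency-preserving.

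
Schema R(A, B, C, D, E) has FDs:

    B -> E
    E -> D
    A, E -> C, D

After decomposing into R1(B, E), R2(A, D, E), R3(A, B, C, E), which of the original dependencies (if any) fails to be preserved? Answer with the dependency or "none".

B → E lies within R1.
E → D lies within R2.
A, E → C, D: restricted closure across fragments reaches C, D.
Every dependency is enforceable on the fragments, so the decomposition is dependency-preserving.

none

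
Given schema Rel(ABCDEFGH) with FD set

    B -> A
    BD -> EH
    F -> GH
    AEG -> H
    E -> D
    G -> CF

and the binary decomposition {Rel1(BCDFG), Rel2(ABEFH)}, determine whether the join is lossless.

Common attributes: Rel1 ∩ Rel2 = {BF}.
Closure of {BF}: B → A applies, adding A; F → GH applies, adding GH; G → CF applies, adding C. So (BF)⁺ = {ABCFGH}.
The closure contains neither all of Rel1 = {BCDFG} nor all of Rel2 = {ABEFH}, so the common attributes are not a superkey of either fragment. The join is lossy.

No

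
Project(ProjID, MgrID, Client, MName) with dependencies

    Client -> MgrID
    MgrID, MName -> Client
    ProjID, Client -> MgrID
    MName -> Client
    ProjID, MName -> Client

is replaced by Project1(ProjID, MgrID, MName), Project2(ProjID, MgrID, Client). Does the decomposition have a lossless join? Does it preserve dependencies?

Lossless test: (ProjID, MgrID)⁺ = {ProjID, MgrID}, which is a superkey of neither fragment — lossy.
Dependency preservation: the restricted closure of {MgrID, MName} across the fragments never reaches {Client}, so MgrID, MName → Client cannot be enforced without a join — not preserved.

lossy and not dependency-preserving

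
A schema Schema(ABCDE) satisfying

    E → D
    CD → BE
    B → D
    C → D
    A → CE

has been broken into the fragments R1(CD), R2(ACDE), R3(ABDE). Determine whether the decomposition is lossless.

Chase test. Columns are ABCDE; row i has aⱼ where attribute j ∈ Ri, else bᵢⱼ.
Initial tableau (one row per fragment):
  row 1: b11 b12 a3 a4 b15
  row 2: a1 b22 a3 a4 a5
  row 3: a1 a2 b33 a4 a5
Rows 1 and 2 agree on CD; apply CD→BE and equate their BE entries.
Rows 2 and 3 agree on A; apply A→CE and equate their CE entries.
Rows 1 and 3 agree on CD; apply CD→BE and equate their BE entries.
Row 2 is now all distinguished symbols — the join is lossless.

Yes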